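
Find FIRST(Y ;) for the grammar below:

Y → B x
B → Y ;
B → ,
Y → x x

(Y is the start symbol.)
FIRST sets of the non-terminals involved (from the grammar, by fixed-point iteration):
  FIRST(Y) = { ',', 'x' }

To compute FIRST(Y ;), process the symbols left to right:
Symbol Y is a non-terminal. Add FIRST(Y) \ {ε} = { ',', 'x' }
Y is not nullable (ε ∉ FIRST(Y)), so stop here.
FIRST(Y ;) = { ',', 'x' }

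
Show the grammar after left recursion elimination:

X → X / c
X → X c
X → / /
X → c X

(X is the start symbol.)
X → / / X'
X → c X X'
X' → / c X'
X' → c X'
X' → ε

X is directly left-recursive. The standard transformation for
  A → A α₁ | ... | A α_m | β₁ | ... | β_n
is
  A  → β₁ A' | ... | β_n A'
  A' → α₁ A' | ... | α_m A' | ε

X → / / becomes X → / / X'
X → c X becomes X → c X X'
X → X / c becomes X' → / c X'
X → X c becomes X' → c X'
Add X' → ε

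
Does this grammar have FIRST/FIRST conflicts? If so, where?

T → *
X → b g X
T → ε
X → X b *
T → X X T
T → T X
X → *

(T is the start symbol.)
Yes. T → '*' / T → X X T on { '*' }; T → '*' / T → T X on { '*' }; T → X X T / T → T X on { '*', 'b' }; X → b g X / X → X b '*' on { 'b' }; X → X b '*' / X → '*' on { '*' }

A FIRST/FIRST conflict occurs when two productions N → α and N → β for the same non-terminal have FIRST(α) ∩ FIRST(β) ≠ ∅ (with ε ∈ FIRST of a nullable right-hand side, so two nullable alternatives also conflict).

FIRST sets of the non-terminals at (or reachable through a nullable prefix from) the front of some alternative:
  FIRST(X) = { '*', 'b' }
  FIRST(T) = { '*', 'b', ε }

Productions for T:
  T → *: FIRST = { '*' }
  T → ε: FIRST = { ε }
  T → X X T: FIRST = { '*', 'b' }
  T → T X: FIRST = { '*', 'b' }
Productions for X:
  X → b g X: FIRST = { 'b' }
  X → X b *: FIRST = { '*', 'b' }
  X → *: FIRST = { '*' }

Conflict for T: T → * and T → X X T
  Overlap: { '*' }
Conflict for T: T → * and T → T X
  Overlap: { '*' }
Conflict for T: T → X X T and T → T X
  Overlap: { '*', 'b' }
Conflict for X: X → b g X and X → X b *
  Overlap: { 'b' }
Conflict for X: X → X b * and X → *
  Overlap: { '*' }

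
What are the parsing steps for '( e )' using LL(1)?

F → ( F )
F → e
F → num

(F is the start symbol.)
LL(1) parsing maintains a stack (initially the start symbol over $) and the input. At each step: if the stack top is a terminal, match it against the current input token; if it is a non-terminal N, replace it with the RHS of M[N, lookahead] (the unique production whose predict set contains the lookahead).

Stack is shown with the top on the left.

Stack    Input    Action
------------------------
F $      ( e ) $  output F → ( F )
( F ) $  ( e ) $  match '('
F ) $    e ) $    output F → e
e ) $    e ) $    match 'e'
) $      ) $      match ')'
$        $        accept

The string is accepted.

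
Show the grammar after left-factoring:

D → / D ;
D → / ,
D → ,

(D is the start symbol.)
D → / D'
D' → D ;
D' → ,
D → ,

Left-factoring transforms A → αβ₁ | αβ₂ into A → αA' and A' → β₁ | β₂
(α is the longest common prefix among the alternatives). Repeat until
no nonterminal has two alternatives with a common prefix.

Round 1: D has alternatives sharing prefix '/'. Introduce D': D → / D'
  Add: D' → D ;
  Add: D' → ,

No remaining common prefixes — done.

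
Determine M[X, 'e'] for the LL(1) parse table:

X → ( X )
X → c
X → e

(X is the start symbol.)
X → e

To find M[X, 'e'], we find productions for X where 'e' is in the predict set (PREDICT(N → α) = (FIRST(α) \ {ε}) ∪ (FOLLOW(N) if α ⇒* ε)).

X → ( X ): PREDICT = { '(' }
X → c: PREDICT = { 'c' }
X → e: PREDICT = { 'e' }
  'e' is in predict set, so this production goes in M[X, 'e']

M[X, 'e'] = X → e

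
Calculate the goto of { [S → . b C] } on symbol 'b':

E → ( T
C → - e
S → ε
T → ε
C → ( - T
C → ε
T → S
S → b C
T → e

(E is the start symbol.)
GOTO(I, 'b') = CLOSURE({ [A → αX.β] : [A → α.Xβ] ∈ I, X = 'b' })

Items with dot before 'b', with the dot advanced:
  [S → . b C] → [S → b . C]
Closure of the advanced items:
  [S → b . C] has the dot before C: add [C → . - e], [C → . ( - T], [C → .]

GOTO = { [C → . ( - T], [C → . - e], [C → .], [S → b . C] }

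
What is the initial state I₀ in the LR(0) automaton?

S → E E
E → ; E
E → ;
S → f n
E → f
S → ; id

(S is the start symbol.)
{ [E → . ; E], [E → . ;], [E → . f], [S → . ; id], [S → . E E], [S → . f n], [S' → . S] }

First, augment the grammar with S' → S
I₀ = CLOSURE({ [S' → . S] }):
  [S' → . S] has the dot before S: add [S → . E E], [S → . f n], [S → . ; id]
  [S → . E E] has the dot before E: add [E → . ; E], [E → . ;], [E → . f]
No further items can be added.

I₀ = { [E → . ; E], [E → . ;], [E → . f], [S → . ; id], [S → . E E], [S → . f n], [S' → . S] }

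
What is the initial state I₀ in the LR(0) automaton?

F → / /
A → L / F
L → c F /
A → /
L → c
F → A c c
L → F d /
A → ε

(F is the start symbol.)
First, augment the grammar with F' → F
I₀ = CLOSURE({ [F' → . F] }):
  [F' → . F] has the dot before F: add [F → . / /], [F → . A c c]
  [F → . A c c] has the dot before A: add [A → . L / F], [A → . /], [A → .]
  [A → . L / F] has the dot before L: add [L → . c F /], [L → . c], [L → . F d /]
No further items can be added.

I₀ = { [A → . /], [A → . L / F], [A → .], [F → . / /], [F → . A c c], [F' → . F], [L → . F d /], [L → . c F /], [L → . c] }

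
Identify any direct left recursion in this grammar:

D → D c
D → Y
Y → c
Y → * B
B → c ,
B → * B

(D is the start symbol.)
Yes, D is left-recursive

D → D c: LEFT RECURSIVE (starts with D)
D → Y: starts with Y
Y → c: starts with c
Y → * B: starts with '*'
B → c ,: starts with c
B → * B: starts with '*'

The grammar has direct left recursion on: D.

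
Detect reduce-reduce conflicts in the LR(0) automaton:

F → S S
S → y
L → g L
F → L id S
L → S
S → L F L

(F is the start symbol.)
Augment with F' → F and build the canonical LR(0) collection (I0 = CLOSURE({[F' → . F]}), then GOTO on every symbol after a dot until no new states appear). It has 14 states:
  I0: { [F → . L id S], [F → . S S], [F' → . F], [L → . S], [L → . g L], [S → . L F L], [S → . y] }  — shift
  I1: { [F' → F .] }  — accept
  I2: { [F → . L id S], [F → . S S], [F → L . id S], [L → . S], [L → . g L], [S → . L F L], [S → . y], [S → L . F L] }  — shift
  I3: { [F → S . S], [L → . S], [L → . g L], [L → S .], [S → . L F L], [S → . y] }  — shift, reduce
  I4: { [L → . S], [L → . g L], [L → g . L], [S → . L F L], [S → . y] }  — shift
  I5: { [S → y .] }  — reduce
  I6: { [F → . L id S], [F → . S S], [L → . S], [L → . g L], [L → g L .], [S → . L F L], [S → . y], [S → L . F L] }  — shift, reduce
  I7: { [L → S .] }  — reduce
  I8: { [L → . S], [L → . g L], [S → . L F L], [S → . y], [S → L F . L] }  — shift
  I9: { [F → . L id S], [F → . S S], [L → . S], [L → . g L], [S → . L F L], [S → . y], [S → L . F L], [S → L F L .] }  — shift, reduce
  I10: { [F → . L id S], [F → . S S], [L → . S], [L → . g L], [S → . L F L], [S → . y], [S → L . F L] }  — shift
  I11: { [F → S S .], [L → S .] }  — 2 reduces
  I12: { [F → L id . S], [L → . S], [L → . g L], [S → . L F L], [S → . y] }  — shift
  I13: { [F → L id S .], [L → S .] }  — 2 reduces

I11 contains complete items [F → S S .], [L → S .] — reduce-reduce conflict.
I13 contains complete items [F → L id S .], [L → S .] — reduce-reduce conflict.

Answer: Yes — I11: [F → S S .] vs [L → S .]; I13: [F → L id S .] vs [L → S .]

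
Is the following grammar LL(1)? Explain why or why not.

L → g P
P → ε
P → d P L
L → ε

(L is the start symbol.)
No. Predict set conflict for L: { 'g' }

Relevant sets:
  FOLLOW(L) = { $, 'g' }
  FOLLOW(P) = { $, 'g' }

For L:
  PREDICT(L → g P) = { 'g' }
  PREDICT(L → ε) = { $, 'g' }
For P:
  PREDICT(P → ε) = { $, 'g' }
  PREDICT(P → d P L) = { 'd' }

Conflict found: Predict set conflict for L: { 'g' }
The grammar is NOT LL(1).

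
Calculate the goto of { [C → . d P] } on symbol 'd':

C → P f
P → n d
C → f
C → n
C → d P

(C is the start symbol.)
GOTO(I, 'd') = CLOSURE({ [A → αX.β] : [A → α.Xβ] ∈ I, X = 'd' })

Items with dot before 'd', with the dot advanced:
  [C → . d P] → [C → d . P]
Closure of the advanced items:
  [C → d . P] has the dot before P: add [P → . n d]

GOTO = { [C → d . P], [P → . n d] }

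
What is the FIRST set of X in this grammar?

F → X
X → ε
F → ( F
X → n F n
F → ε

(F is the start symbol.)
{ 'n', ε }

To compute FIRST(X), examine every production with X on the left-hand side, reading each right-hand side left to right until a non-nullable symbol is reached.

From X → ε:
  - ε-production, so ε ∈ FIRST(X)
From X → n F n:
  - n is a terminal: add 'n' and stop

Collecting: FIRST(X) = { 'n', ε }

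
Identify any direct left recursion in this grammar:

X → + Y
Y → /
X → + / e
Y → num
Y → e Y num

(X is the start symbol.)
No direct left recursion

Direct left recursion occurs when N → N α for some non-terminal N (the right-hand side begins with the left-hand side itself).

X → + Y: starts with '+'
Y → /: starts with '/'
X → + / e: starts with '+'
Y → num: starts with num
Y → e Y num: starts with e

No direct left recursion found.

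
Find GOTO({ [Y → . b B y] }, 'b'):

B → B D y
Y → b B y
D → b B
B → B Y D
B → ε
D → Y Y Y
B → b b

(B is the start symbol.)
GOTO(I, 'b') = CLOSURE({ [A → αX.β] : [A → α.Xβ] ∈ I, X = 'b' })

Items with dot before 'b', with the dot advanced:
  [Y → . b B y] → [Y → b . B y]
Closure of the advanced items:
  [Y → b . B y] has the dot before B: add [B → . B D y], [B → . B Y D], [B → .], [B → . b b]

GOTO = { [B → . B D y], [B → . B Y D], [B → . b b], [B → .], [Y → b . B y] }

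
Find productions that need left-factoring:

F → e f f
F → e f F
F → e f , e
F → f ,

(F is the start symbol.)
Yes, F has productions with common prefix 'e f'

Left-factoring is needed when two productions for the same non-terminal
share a common prefix on the right-hand side.

Productions for F:
  F → e f f
  F → e f F
  F → e f , e
  F → f ,

Found common prefix 'e f' in productions for F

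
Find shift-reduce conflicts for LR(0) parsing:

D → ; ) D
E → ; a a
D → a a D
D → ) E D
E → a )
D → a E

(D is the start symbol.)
Augment with D' → D and build the canonical LR(0) collection (I0 = CLOSURE({[D' → . D]}), then GOTO on every symbol after a dot until no new states appear). It has 18 states:
  I0: { [D → . ) E D], [D → . ; ) D], [D → . a E], [D → . a a D], [D' → . D] }  — shift
  I1: { [D → ) . E D], [E → . ; a a], [E → . a )] }  — shift
  I2: { [D → ; . ) D] }  — shift
  I3: { [D' → D .] }  — accept
  I4: { [D → a . E], [D → a . a D], [E → . ; a a], [E → . a )] }  — shift
  I5: { [E → ; . a a] }  — shift
  I6: { [D → a E .] }  — reduce
  I7: { [D → . ) E D], [D → . ; ) D], [D → . a E], [D → . a a D], [D → a a . D], [E → a . )] }  — shift
  I8: { [D → ) . E D], [E → . ; a a], [E → . a )], [E → a ) .] }  — shift, reduce
  I9: { [D → a a D .] }  — reduce
  I10: { [D → ) E . D], [D → . ) E D], [D → . ; ) D], [D → . a E], [D → . a a D] }  — shift
  I11: { [E → a . )] }  — shift
  I12: { [E → a ) .] }  — reduce
  I13: { [D → ) E D .] }  — reduce
  I14: { [E → ; a . a] }  — shift
  I15: { [E → ; a a .] }  — reduce
  I16: { [D → . ) E D], [D → . ; ) D], [D → . a E], [D → . a a D], [D → ; ) . D] }  — shift
  I17: { [D → ; ) D .] }  — reduce

I8 contains reduce item [E → a ) .] and shift items [E → . ; a a], [E → . a )] — shift-reduce conflict.

Answer: Yes — I8: [E → a ) .] vs [E → . ; a a]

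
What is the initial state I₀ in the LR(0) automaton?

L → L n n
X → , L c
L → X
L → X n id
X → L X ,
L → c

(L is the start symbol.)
First, augment the grammar with L' → L
I₀ = CLOSURE({ [L' → . L] }):
  [L' → . L] has the dot before L: add [L → . L n n], [L → . X], [L → . X n id], [L → . c]
  [L → . X] has the dot before X: add [X → . , L c], [X → . L X ,]
No further items can be added.

I₀ = { [L → . L n n], [L → . X n id], [L → . X], [L → . c], [L' → . L], [X → . , L c], [X → . L X ,] }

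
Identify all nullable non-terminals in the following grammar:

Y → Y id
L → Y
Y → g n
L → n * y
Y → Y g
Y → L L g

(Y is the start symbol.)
None

There are no ε-productions, so no non-terminal can derive ε.
No non-terminals are nullable.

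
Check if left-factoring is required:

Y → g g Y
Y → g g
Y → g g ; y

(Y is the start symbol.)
Yes, Y has productions with common prefix 'g g'

Left-factoring is needed when two productions for the same non-terminal
share a common prefix on the right-hand side.

Productions for Y:
  Y → g g Y
  Y → g g
  Y → g g ; y

Found common prefix 'g g' in productions for Y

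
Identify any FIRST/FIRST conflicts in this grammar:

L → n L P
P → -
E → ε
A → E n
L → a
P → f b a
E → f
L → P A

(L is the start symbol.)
A FIRST/FIRST conflict occurs when two productions N → α and N → β for the same non-terminal have FIRST(α) ∩ FIRST(β) ≠ ∅ (with ε ∈ FIRST of a nullable right-hand side, so two nullable alternatives also conflict).

FIRST sets of the non-terminals at (or reachable through a nullable prefix from) the front of some alternative:
  FIRST(P) = { '-', 'f' }

Productions for L:
  L → n L P: FIRST = { 'n' }
  L → a: FIRST = { 'a' }
  L → P A: FIRST = { '-', 'f' }
Productions for P:
  P → -: FIRST = { '-' }
  P → f b a: FIRST = { 'f' }
Productions for E:
  E → ε: FIRST = { ε }
  E → f: FIRST = { 'f' }
A has only one production, so no FIRST/FIRST conflict is possible there.

All alternatives of each non-terminal have pairwise disjoint FIRST sets.

Answer: No FIRST/FIRST conflicts.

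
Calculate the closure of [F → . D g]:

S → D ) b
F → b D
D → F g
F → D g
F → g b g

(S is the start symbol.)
Start with: [F → . D g]
  [F → . D g] has the dot before D: add [D → . F g]
  [D → . F g] has the dot before F: add [F → . b D], [F → . g b g]
No further items can be added.

CLOSURE = { [D → . F g], [F → . D g], [F → . b D], [F → . g b g] }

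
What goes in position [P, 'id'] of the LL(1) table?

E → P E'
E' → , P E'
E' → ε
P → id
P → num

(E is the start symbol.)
P → id

To find M[P, 'id'], we find productions for P where 'id' is in the predict set (PREDICT(N → α) = (FIRST(α) \ {ε}) ∪ (FOLLOW(N) if α ⇒* ε)).

P → id: PREDICT = { 'id' }
  'id' is in predict set, so this production goes in M[P, 'id']
P → num: PREDICT = { 'num' }

M[P, 'id'] = P → id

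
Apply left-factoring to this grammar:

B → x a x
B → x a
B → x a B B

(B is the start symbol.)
B → x a B'
B' → x
B' → ε
B' → B B

Left-factoring transforms A → αβ₁ | αβ₂ into A → αA' and A' → β₁ | β₂
(α is the longest common prefix among the alternatives). Repeat until
no nonterminal has two alternatives with a common prefix.

Round 1: B has alternatives sharing prefix 'x a'. Introduce B': B → x a B'
  Add: B' → x
  Add: B' → ε
  Add: B' → B B

No remaining common prefixes — done.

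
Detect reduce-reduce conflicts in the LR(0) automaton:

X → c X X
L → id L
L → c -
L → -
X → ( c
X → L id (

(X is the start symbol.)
Yes — I10: [L → - .] vs [L → c - .]

A reduce-reduce conflict occurs when an LR(0) state has two complete items [A → α .] and [B → β .] — both call for a reduction, and with no lookahead the parser cannot choose between them.

Augment with X' → X and build the canonical LR(0) collection (I0 = CLOSURE({[X' → . X]}), then GOTO on every symbol after a dot until no new states appear). It has 16 states:
  I0: { [L → . -], [L → . c -], [L → . id L], [X → . ( c], [X → . L id (], [X → . c X X], [X' → . X] }  — shift
  I1: { [X → ( . c] }  — shift
  I2: { [L → - .] }  — reduce
  I3: { [X → L . id (] }  — shift
  I4: { [X' → X .] }  — accept
  I5: { [L → . -], [L → . c -], [L → . id L], [L → c . -], [X → . ( c], [X → . L id (], [X → . c X X], [X → c . X X] }  — shift
  I6: { [L → . -], [L → . c -], [L → . id L], [L → id . L] }  — shift
  I7: { [L → id L .] }  — reduce
  I8: { [L → c . -] }  — shift
  I9: { [L → c - .] }  — reduce
  I10: { [L → - .], [L → c - .] }  — 2 reduces
  I11: { [L → . -], [L → . c -], [L → . id L], [X → . ( c], [X → . L id (], [X → . c X X], [X → c X . X] }  — shift
  I12: { [X → c X X .] }  — reduce
  I13: { [X → L id . (] }  — shift
  I14: { [X → L id ( .] }  — reduce
  I15: { [X → ( c .] }  — reduce

I10 contains complete items [L → - .], [L → c - .] — reduce-reduce conflict.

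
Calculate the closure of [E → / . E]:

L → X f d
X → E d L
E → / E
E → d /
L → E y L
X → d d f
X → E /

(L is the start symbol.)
Start with: [E → / . E]
  [E → / . E] has the dot before E: add [E → . / E], [E → . d /]
No further items can be added.

CLOSURE = { [E → . / E], [E → . d /], [E → / . E] }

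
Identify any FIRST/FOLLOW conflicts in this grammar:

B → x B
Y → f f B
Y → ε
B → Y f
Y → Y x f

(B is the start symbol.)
A FIRST/FOLLOW conflict occurs when a non-terminal N has a nullable alternative N → β (β ⇒* ε) and another alternative N → α with FIRST(α) ∩ FOLLOW(N) ≠ ∅: on such a lookahead the parser cannot decide between expanding α and letting N vanish via β.

Nullable non-terminals: Y.
FIRST sets used below: FIRST(Y) = { 'f', 'x', ε }

Y: nullable alternative(s) Y → ε; FOLLOW(Y) = { 'f', 'x' }
  Y → f f B: FIRST \ {ε} = { 'f' } — overlaps FOLLOW(Y) on { 'f' }: CONFLICT
  Y → ε: FIRST \ {ε} = { } — this is the only nullable alternative, skip
  Y → Y x f: FIRST \ {ε} = { 'f', 'x' } — overlaps FOLLOW(Y) on { 'f', 'x' }: CONFLICT

B has no nullable alternative, so no FIRST/FOLLOW check is needed there.

So the grammar has 2 FIRST/FOLLOW conflicts (marked CONFLICT above).

Answer: Yes. Y → f f B with FOLLOW(Y) on { 'f' }; Y → Y x f with FOLLOW(Y) on { 'f', 'x' }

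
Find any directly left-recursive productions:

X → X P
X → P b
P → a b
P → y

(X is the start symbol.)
Yes, X is left-recursive

Direct left recursion occurs when N → N α for some non-terminal N (the right-hand side begins with the left-hand side itself).

X → X P: LEFT RECURSIVE (starts with X)
X → P b: starts with P
P → a b: starts with a
P → y: starts with y

The grammar has direct left recursion on: X.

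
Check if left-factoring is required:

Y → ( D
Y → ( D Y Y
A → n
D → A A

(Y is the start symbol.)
Left-factoring is needed when two productions for the same non-terminal
share a common prefix on the right-hand side.

Productions for Y:
  Y → ( D
  Y → ( D Y Y

Found common prefix '( D' in productions for Y

Answer: Yes, Y has productions with common prefix '( D'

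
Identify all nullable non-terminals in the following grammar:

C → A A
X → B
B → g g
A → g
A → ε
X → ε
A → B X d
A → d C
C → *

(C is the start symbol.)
{ 'A', 'C', 'X' }

A non-terminal is nullable if it can derive ε (the empty string): either it has an ε-production, or it has a production whose right-hand side consists entirely of nullable non-terminals.

ε-productions: A → ε, X → ε
So A, X are immediately nullable.
C → A A: every symbol on the right is nullable, so C is nullable too.
No further non-terminal can be added: every production for the remaining non-terminals contains a terminal or a non-nullable non-terminal.
Nullable = { 'A', 'C', 'X' }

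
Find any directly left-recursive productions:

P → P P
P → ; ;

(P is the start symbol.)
P → P P: LEFT RECURSIVE (starts with P)
P → ; ;: starts with ';'

The grammar has direct left recursion on: P.

Answer: Yes, P is left-recursive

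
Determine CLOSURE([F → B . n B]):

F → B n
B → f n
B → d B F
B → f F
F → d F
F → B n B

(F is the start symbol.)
{ [F → B . n B] }

Start with: [F → B . n B]
The dot precedes the terminal n, so nothing is added.

CLOSURE = { [F → B . n B] }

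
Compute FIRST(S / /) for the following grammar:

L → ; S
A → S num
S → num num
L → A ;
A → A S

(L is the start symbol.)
{ 'num' }

FIRST sets of the non-terminals involved (from the grammar, by fixed-point iteration):
  FIRST(S) = { 'num' }

To compute FIRST(S / /), process the symbols left to right:
Symbol S is a non-terminal. Add FIRST(S) \ {ε} = { 'num' }
S is not nullable (ε ∉ FIRST(S)), so stop here.
FIRST(S / /) = { 'num' }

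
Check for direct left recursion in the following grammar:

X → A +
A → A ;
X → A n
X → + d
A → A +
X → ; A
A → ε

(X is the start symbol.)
Yes, A is left-recursive

X → A +: starts with A
A → A ;: LEFT RECURSIVE (starts with A)
X → A n: starts with A
X → + d: starts with '+'
A → A +: LEFT RECURSIVE (starts with A)
X → ; A: starts with ';'
A → ε: starts with ε

The grammar has direct left recursion on: A.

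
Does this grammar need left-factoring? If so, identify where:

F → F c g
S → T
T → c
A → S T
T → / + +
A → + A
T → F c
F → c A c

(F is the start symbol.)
No, left-factoring is not needed

Left-factoring is needed when two productions for the same non-terminal
share a common prefix on the right-hand side.

Productions for F:
  F → F c g
  F → c A c
Productions for T:
  T → c
  T → / + +
  T → F c
Productions for A:
  A → S T
  A → + A

No common prefixes found.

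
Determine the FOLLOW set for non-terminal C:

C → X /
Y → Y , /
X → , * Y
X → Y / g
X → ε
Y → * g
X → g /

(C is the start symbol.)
{ $ }

To compute FOLLOW(C), find every occurrence of C on a right-hand side N → α C β: add FIRST(β) \ {ε}, and if β is empty or nullable also add FOLLOW(N). Iterate to a fixed point.

C is the start symbol, so $ ∈ FOLLOW(C).
C does not occur on any right-hand side.

Taking the union: FOLLOW(C) = { $ }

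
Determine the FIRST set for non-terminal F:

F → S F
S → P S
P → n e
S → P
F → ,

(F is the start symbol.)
{ ',', 'n' }

FIRST sets of the other non-terminals involved (by the same procedure, iterated to a fixed point):
  FIRST(S) = { 'n' }

From F → S F:
  - S is a non-terminal: add FIRST(S) \ {ε} = { 'n' }
    S is not nullable, so stop
From F → ,:
  - ',' is a terminal: add ',' and stop

Collecting: FIRST(F) = { ',', 'n' }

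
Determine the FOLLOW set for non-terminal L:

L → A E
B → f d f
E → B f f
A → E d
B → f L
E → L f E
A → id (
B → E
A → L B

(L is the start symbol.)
{ $, 'f', 'id' }

L is the start symbol, so $ ∈ FOLLOW(L).
In B → f L: L is at the end, add FOLLOW(B)
In E → L f E: L is followed by f E, add FIRST(f E) \ {ε} = { 'f' }
In A → L B: L is followed by B, add FIRST(B) \ {ε} = { 'f', 'id' }

The FOLLOW sets referred to above (computed the same way, to a fixed point):
  FOLLOW(B) = { 'f', 'id' }

Taking the union: FOLLOW(L) = { $, 'f', 'id' }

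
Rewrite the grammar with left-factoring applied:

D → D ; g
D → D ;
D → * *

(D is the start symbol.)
Left-factoring transforms A → αβ₁ | αβ₂ into A → αA' and A' → β₁ | β₂
(α is the longest common prefix among the alternatives). Repeat until
no nonterminal has two alternatives with a common prefix.

Round 1: D has alternatives sharing prefix 'D ;'. Introduce D': D → D ; D'
  Add: D' → g
  Add: D' → ε

No remaining common prefixes — done.

Resulting grammar:
D → D ; D'
D' → g
D' → ε
D → * *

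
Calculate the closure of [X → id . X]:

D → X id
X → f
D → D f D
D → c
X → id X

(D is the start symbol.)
To compute CLOSURE, for each item [A → α.Bβ] where B is a non-terminal, add [B → .γ] for all productions B → γ; repeat for the newly added items until nothing changes.

Start with: [X → id . X]
  [X → id . X] has the dot before X: add [X → . f], [X → . id X]
No further items can be added.

CLOSURE = { [X → . f], [X → . id X], [X → id . X] }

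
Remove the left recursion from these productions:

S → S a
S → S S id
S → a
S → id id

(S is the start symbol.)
S → a S'
S → id id S'
S' → a S'
S' → S id S'
S' → ε

S is directly left-recursive. The standard transformation for
  A → A α₁ | ... | A α_m | β₁ | ... | β_n
is
  A  → β₁ A' | ... | β_n A'
  A' → α₁ A' | ... | α_m A' | ε

S → a becomes S → a S'
S → id id becomes S → id id S'
S → S a becomes S' → a S'
S → S S id becomes S' → S id S'
Add S' → ε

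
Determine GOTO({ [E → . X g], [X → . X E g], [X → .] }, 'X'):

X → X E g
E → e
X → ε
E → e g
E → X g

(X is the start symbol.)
{ [E → . X g], [E → . e g], [E → . e], [E → X . g], [X → . X E g], [X → .], [X → X . E g] }

GOTO(I, 'X') = CLOSURE({ [A → αX.β] : [A → α.Xβ] ∈ I, X = 'X' })

Items with dot before 'X', with the dot advanced:
  [E → . X g] → [E → X . g]
  [X → . X E g] → [X → X . E g]
Closure of the advanced items:
  [X → X . E g] has the dot before E: add [E → . e], [E → . e g], [E → . X g]
  [E → . X g] has the dot before X: add [X → . X E g], [X → .]

GOTO = { [E → . X g], [E → . e g], [E → . e], [E → X . g], [X → . X E g], [X → .], [X → X . E g] }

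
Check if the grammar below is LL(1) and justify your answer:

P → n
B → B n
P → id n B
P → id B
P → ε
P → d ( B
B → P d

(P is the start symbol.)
No. Predict set conflict for P: { 'id' }

A grammar is LL(1) if for each non-terminal N with multiple productions, the predict sets of those productions are pairwise disjoint, where PREDICT(N → α) = (FIRST(α) \ {ε}) ∪ (FOLLOW(N) if α ⇒* ε).

Relevant sets:
  FIRST(B) = { 'd', 'id', 'n' }
  FIRST(P) = { 'd', 'id', 'n', ε }
  FOLLOW(P) = { $, 'd' }

For P:
  PREDICT(P → n) = { 'n' }
  PREDICT(P → id n B) = { 'id' }
  PREDICT(P → id B) = { 'id' }
  PREDICT(P → ε) = { $, 'd' }
  PREDICT(P → d '(' B) = { 'd' }
For B:
  PREDICT(B → B n) = { 'd', 'id', 'n' }
  PREDICT(B → P d) = { 'd', 'id', 'n' }

Conflict found: Predict set conflict for P: { 'id' }
The grammar is NOT LL(1).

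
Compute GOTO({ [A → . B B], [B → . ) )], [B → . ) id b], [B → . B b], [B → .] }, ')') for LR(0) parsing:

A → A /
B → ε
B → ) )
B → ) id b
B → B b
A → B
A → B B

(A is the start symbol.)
{ [B → ) . )], [B → ) . id b] }

GOTO(I, ')') = CLOSURE({ [A → αX.β] : [A → α.Xβ] ∈ I, X = ')' })

Items with dot before ')', with the dot advanced:
  [B → . ) )] → [B → ) . )]
  [B → . ) id b] → [B → ) . id b]
Closure adds nothing (no advanced item has the dot before a non-terminal).

GOTO = { [B → ) . )], [B → ) . id b] }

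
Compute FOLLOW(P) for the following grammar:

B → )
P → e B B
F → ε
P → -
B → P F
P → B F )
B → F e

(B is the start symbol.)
{ $, ')', '-', 'e' }

To compute FOLLOW(P), find every occurrence of P on a right-hand side N → α P β: add FIRST(β) \ {ε}, and if β is empty or nullable also add FOLLOW(N). Iterate to a fixed point.

In B → P F: P is followed by F, add FIRST(F) \ {ε} = { }
  F is nullable, so also add FOLLOW(B)

The FOLLOW sets referred to above (computed the same way, to a fixed point):
  FOLLOW(B) = { $, ')', '-', 'e' }

Taking the union: FOLLOW(P) = { $, ')', '-', 'e' }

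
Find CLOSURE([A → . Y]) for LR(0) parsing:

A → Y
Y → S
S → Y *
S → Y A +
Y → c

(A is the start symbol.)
Start with: [A → . Y]
  [A → . Y] has the dot before Y: add [Y → . S], [Y → . c]
  [Y → . S] has the dot before S: add [S → . Y *], [S → . Y A +]
No further items can be added.

CLOSURE = { [A → . Y], [S → . Y *], [S → . Y A +], [Y → . S], [Y → . c] }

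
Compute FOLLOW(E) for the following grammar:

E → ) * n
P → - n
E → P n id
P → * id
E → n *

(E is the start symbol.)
To compute FOLLOW(E), find every occurrence of E on a right-hand side N → α E β: add FIRST(β) \ {ε}, and if β is empty or nullable also add FOLLOW(N). Iterate to a fixed point.

E is the start symbol, so $ ∈ FOLLOW(E).
E does not occur on any right-hand side.

Taking the union: FOLLOW(E) = { $ }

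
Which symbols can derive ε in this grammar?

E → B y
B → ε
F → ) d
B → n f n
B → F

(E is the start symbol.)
A non-terminal is nullable if it can derive ε (the empty string): either it has an ε-production, or it has a production whose right-hand side consists entirely of nullable non-terminals.

ε-productions: B → ε
So B is immediately nullable.
No further non-terminal can be added: every production for the remaining non-terminals contains a terminal or a non-nullable non-terminal.
Nullable = { 'B' }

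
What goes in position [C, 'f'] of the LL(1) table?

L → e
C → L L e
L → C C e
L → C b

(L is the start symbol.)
To find M[C, 'f'], we find productions for C where 'f' is in the predict set (PREDICT(N → α) = (FIRST(α) \ {ε}) ∪ (FOLLOW(N) if α ⇒* ε)).

Relevant sets:
  FIRST(L) = { 'e' }

C → L L e: PREDICT = { 'e' }

M[C, 'f'] is empty (no production applies)

Answer: Empty (error entry)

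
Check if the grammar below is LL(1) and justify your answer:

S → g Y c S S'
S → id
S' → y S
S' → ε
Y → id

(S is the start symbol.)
No. Predict set conflict for S': { 'y' }

A grammar is LL(1) if for each non-terminal N with multiple productions, the predict sets of those productions are pairwise disjoint, where PREDICT(N → α) = (FIRST(α) \ {ε}) ∪ (FOLLOW(N) if α ⇒* ε).

Relevant sets:
  FOLLOW(S') = { $, 'y' }

For S:
  PREDICT(S → g Y c S S') = { 'g' }
  PREDICT(S → id) = { 'id' }
For S':
  PREDICT(S' → y S) = { 'y' }
  PREDICT(S' → ε) = { $, 'y' }
Y has a single production, so nothing to check there.

Conflict found: Predict set conflict for S': { 'y' }
The grammar is NOT LL(1).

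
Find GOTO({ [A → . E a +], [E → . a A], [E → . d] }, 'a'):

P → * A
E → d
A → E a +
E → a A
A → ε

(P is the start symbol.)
{ [A → . E a +], [A → .], [E → . a A], [E → . d], [E → a . A] }

GOTO(I, 'a') = CLOSURE({ [A → αX.β] : [A → α.Xβ] ∈ I, X = 'a' })

Items with dot before 'a', with the dot advanced:
  [E → . a A] → [E → a . A]
Closure of the advanced items:
  [E → a . A] has the dot before A: add [A → . E a +], [A → .]
  [A → . E a +] has the dot before E: add [E → . d], [E → . a A]

GOTO = { [A → . E a +], [A → .], [E → . a A], [E → . d], [E → a . A] }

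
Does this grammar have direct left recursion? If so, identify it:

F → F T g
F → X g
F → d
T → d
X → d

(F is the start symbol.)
Direct left recursion occurs when N → N α for some non-terminal N (the right-hand side begins with the left-hand side itself).

F → F T g: LEFT RECURSIVE (starts with F)
F → X g: starts with X
F → d: starts with d
T → d: starts with d
X → d: starts with d

The grammar has direct left recursion on: F.

Answer: Yes, F is left-recursive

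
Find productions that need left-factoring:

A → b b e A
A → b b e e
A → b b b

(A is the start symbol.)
Left-factoring is needed when two productions for the same non-terminal
share a common prefix on the right-hand side.

Productions for A:
  A → b b e A
  A → b b e e
  A → b b b

Found common prefix 'b b' in productions for A

Answer: Yes, A has productions with common prefix 'b b'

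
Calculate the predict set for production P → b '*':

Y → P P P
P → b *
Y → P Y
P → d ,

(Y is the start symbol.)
PREDICT(P → b '*') = (FIRST(RHS) \ {ε}) ∪ (FOLLOW(P) if ε ∈ FIRST(RHS), i.e. RHS ⇒* ε)
FIRST(b '*') = { 'b' }
ε ∉ FIRST(b '*'), so FOLLOW(P) is not added.
PREDICT(P → b '*') = { 'b' }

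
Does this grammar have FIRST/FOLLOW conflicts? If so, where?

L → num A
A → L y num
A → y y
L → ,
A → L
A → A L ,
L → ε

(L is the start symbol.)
Yes. L → num A with FOLLOW(L) on { 'num' }; L → ',' with FOLLOW(L) on { ',' }; A → L y num with FOLLOW(A) on { ',', 'num', 'y' }; A → y y with FOLLOW(A) on { 'y' }; A → A L ',' with FOLLOW(A) on { ',', 'num', 'y' }

A FIRST/FOLLOW conflict occurs when a non-terminal N has a nullable alternative N → β (β ⇒* ε) and another alternative N → α with FIRST(α) ∩ FOLLOW(N) ≠ ∅: on such a lookahead the parser cannot decide between expanding α and letting N vanish via β.

Nullable non-terminals: A, L.
FIRST sets used below: FIRST(L) = { ',', 'num', ε }, FIRST(A) = { ',', 'num', 'y', ε }

A: nullable alternative(s) A → L; FOLLOW(A) = { $, ',', 'num', 'y' }
  A → L y num: FIRST \ {ε} = { ',', 'num', 'y' } — overlaps FOLLOW(A) on { ',', 'num', 'y' }: CONFLICT
  A → y y: FIRST \ {ε} = { 'y' } — overlaps FOLLOW(A) on { 'y' }: CONFLICT
  A → L: FIRST \ {ε} = { ',', 'num' } — this is the only nullable alternative, skip
  A → A L ,: FIRST \ {ε} = { ',', 'num', 'y' } — overlaps FOLLOW(A) on { ',', 'num', 'y' }: CONFLICT

L: nullable alternative(s) L → ε; FOLLOW(L) = { $, ',', 'num', 'y' }
  L → num A: FIRST \ {ε} = { 'num' } — overlaps FOLLOW(L) on { 'num' }: CONFLICT
  L → ,: FIRST \ {ε} = { ',' } — overlaps FOLLOW(L) on { ',' }: CONFLICT
  L → ε: FIRST \ {ε} = { } — this is the only nullable alternative, skip

So the grammar has 5 FIRST/FOLLOW conflicts (marked CONFLICT above).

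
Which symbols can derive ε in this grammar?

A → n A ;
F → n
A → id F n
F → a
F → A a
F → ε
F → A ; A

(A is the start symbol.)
{ 'F' }

ε-productions: F → ε
So F is immediately nullable.
No further non-terminal can be added: every production for the remaining non-terminals contains a terminal or a non-nullable non-terminal.
Nullable = { 'F' }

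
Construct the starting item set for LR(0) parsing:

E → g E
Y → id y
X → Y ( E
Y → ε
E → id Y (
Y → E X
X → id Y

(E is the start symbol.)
First, augment the grammar with E' → E
I₀ = CLOSURE({ [E' → . E] }):
  [E' → . E] has the dot before E: add [E → . g E], [E → . id Y (]
No further items can be added.

I₀ = { [E → . g E], [E → . id Y (], [E' → . E] }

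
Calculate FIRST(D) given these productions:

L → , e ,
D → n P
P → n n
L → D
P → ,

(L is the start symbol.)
From D → n P:
  - n is a terminal: add 'n' and stop

Collecting: FIRST(D) = { 'n' }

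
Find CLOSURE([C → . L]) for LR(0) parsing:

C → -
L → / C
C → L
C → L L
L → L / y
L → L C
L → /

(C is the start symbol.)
{ [C → . L], [L → . / C], [L → . /], [L → . L / y], [L → . L C] }

To compute CLOSURE, for each item [A → α.Bβ] where B is a non-terminal, add [B → .γ] for all productions B → γ; repeat for the newly added items until nothing changes.

Start with: [C → . L]
  [C → . L] has the dot before L: add [L → . / C], [L → . L / y], [L → . L C], [L → . /]
No further items can be added.

CLOSURE = { [C → . L], [L → . / C], [L → . /], [L → . L / y], [L → . L C] }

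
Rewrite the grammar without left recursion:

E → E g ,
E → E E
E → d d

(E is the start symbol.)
E is directly left-recursive. The standard transformation for
  A → A α₁ | ... | A α_m | β₁ | ... | β_n
is
  A  → β₁ A' | ... | β_n A'
  A' → α₁ A' | ... | α_m A' | ε

E → d d becomes E → d d E'
E → E g , becomes E' → g , E'
E → E E becomes E' → E E'
Add E' → ε

Resulting grammar:
E → d d E'
E' → g , E'
E' → E E'
E' → ε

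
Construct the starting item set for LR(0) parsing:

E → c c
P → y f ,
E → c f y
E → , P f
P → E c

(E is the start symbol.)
First, augment the grammar with E' → E
I₀ = CLOSURE({ [E' → . E] }):
  [E' → . E] has the dot before E: add [E → . c c], [E → . c f y], [E → . , P f]
No further items can be added.

I₀ = { [E → . , P f], [E → . c c], [E → . c f y], [E' → . E] }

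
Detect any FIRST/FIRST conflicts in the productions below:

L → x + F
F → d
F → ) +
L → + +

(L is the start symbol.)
A FIRST/FIRST conflict occurs when two productions N → α and N → β for the same non-terminal have FIRST(α) ∩ FIRST(β) ≠ ∅ (with ε ∈ FIRST of a nullable right-hand side, so two nullable alternatives also conflict).

Productions for L:
  L → x + F: FIRST = { 'x' }
  L → + +: FIRST = { '+' }
Productions for F:
  F → d: FIRST = { 'd' }
  F → ) +: FIRST = { ')' }

All alternatives of each non-terminal have pairwise disjoint FIRST sets.

Answer: No FIRST/FIRST conflicts.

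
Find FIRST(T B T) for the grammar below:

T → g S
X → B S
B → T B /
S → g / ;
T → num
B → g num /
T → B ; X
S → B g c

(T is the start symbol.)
FIRST sets of the non-terminals involved (from the grammar, by fixed-point iteration):
  FIRST(T) = { 'g', 'num' }

To compute FIRST(T B T), process the symbols left to right:
Symbol T is a non-terminal. Add FIRST(T) \ {ε} = { 'g', 'num' }
T is not nullable (ε ∉ FIRST(T)), so stop here.
FIRST(T B T) = { 'g', 'num' }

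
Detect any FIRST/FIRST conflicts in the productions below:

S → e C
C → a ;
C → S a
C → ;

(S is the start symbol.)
FIRST sets of the non-terminals at (or reachable through a nullable prefix from) the front of some alternative:
  FIRST(S) = { 'e' }

Productions for C:
  C → a ;: FIRST = { 'a' }
  C → S a: FIRST = { 'e' }
  C → ;: FIRST = { ';' }
S has only one production, so no FIRST/FIRST conflict is possible there.

All alternatives of each non-terminal have pairwise disjoint FIRST sets.

Answer: No FIRST/FIRST conflicts.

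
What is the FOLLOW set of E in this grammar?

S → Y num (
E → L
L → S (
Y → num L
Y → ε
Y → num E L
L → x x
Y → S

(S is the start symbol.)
To compute FOLLOW(E), find every occurrence of E on a right-hand side N → α E β: add FIRST(β) \ {ε}, and if β is empty or nullable also add FOLLOW(N). Iterate to a fixed point.

In Y → num E L: E is followed by L, add FIRST(L) \ {ε} = { 'num', 'x' }

Taking the union: FOLLOW(E) = { 'num', 'x' }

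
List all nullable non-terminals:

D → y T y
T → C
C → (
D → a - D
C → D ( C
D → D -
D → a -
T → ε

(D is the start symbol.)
{ 'T' }

ε-productions: T → ε
So T is immediately nullable.
No further non-terminal can be added: every production for the remaining non-terminals contains a terminal or a non-nullable non-terminal.
Nullable = { 'T' }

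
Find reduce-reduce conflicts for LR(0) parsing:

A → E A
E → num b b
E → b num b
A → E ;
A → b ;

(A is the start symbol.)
Augment with A' → A and build the canonical LR(0) collection (I0 = CLOSURE({[A' → . A]}), then GOTO on every symbol after a dot until no new states appear). It has 12 states:
  I0: { [A → . E ;], [A → . E A], [A → . b ;], [A' → . A], [E → . b num b], [E → . num b b] }  — shift
  I1: { [A' → A .] }  — accept
  I2: { [A → . E ;], [A → . E A], [A → . b ;], [A → E . ;], [A → E . A], [E → . b num b], [E → . num b b] }  — shift
  I3: { [A → b . ;], [E → b . num b] }  — shift
  I4: { [E → num . b b] }  — shift
  I5: { [E → num b . b] }  — shift
  I6: { [E → num b b .] }  — reduce
  I7: { [A → b ; .] }  — reduce
  I8: { [E → b num . b] }  — shift
  I9: { [E → b num b .] }  — reduce
  I10: { [A → E ; .] }  — reduce
  I11: { [A → E A .] }  — reduce

No state contains more than one complete item.

Answer: No reduce-reduce conflicts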